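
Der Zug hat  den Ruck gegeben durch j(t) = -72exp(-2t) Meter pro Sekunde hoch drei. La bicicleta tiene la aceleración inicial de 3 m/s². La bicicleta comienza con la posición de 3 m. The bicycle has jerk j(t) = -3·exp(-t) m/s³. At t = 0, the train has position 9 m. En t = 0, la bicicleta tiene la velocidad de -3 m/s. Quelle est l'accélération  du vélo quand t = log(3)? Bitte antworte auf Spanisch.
Para resolver esto, necesitamos tomar 1 integral de nuestra ecuación de la sacudida j(t) = -3·exp(-t). Tomando ∫j(t)dt y aplicando a(0) = 3, encontramos a(t) = 3·exp(-t). Tenemos la aceleración a(t) = 3·exp(-t). Sustituyendo t = log(3): a(log(3)) = 1.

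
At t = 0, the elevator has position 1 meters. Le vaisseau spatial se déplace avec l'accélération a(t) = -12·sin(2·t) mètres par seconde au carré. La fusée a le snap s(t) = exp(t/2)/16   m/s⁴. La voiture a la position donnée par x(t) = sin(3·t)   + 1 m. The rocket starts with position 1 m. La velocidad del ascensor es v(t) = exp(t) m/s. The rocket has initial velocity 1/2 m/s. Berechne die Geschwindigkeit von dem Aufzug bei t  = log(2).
Wir haben die Geschwindigkeit v(t) = exp(t). Durch Einsetzen von t = log(2): v(log(2)) = 2.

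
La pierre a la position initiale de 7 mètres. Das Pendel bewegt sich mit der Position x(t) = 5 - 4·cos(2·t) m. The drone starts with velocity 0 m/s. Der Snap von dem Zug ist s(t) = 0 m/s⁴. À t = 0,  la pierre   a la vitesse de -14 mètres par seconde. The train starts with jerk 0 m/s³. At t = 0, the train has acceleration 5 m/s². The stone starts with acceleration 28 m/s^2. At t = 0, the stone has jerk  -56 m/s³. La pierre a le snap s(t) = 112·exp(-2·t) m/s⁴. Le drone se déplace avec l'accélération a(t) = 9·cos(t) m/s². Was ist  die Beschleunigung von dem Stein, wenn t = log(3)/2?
Wir müssen das Integral unserer Gleichung für den Snap s(t) = 112·exp(-2·t) 2-mal finden. Durch Integration von dem Snap und Verwendung der Anfangsbedingung j(0) = -56, erhalten wir j(t) = -56·exp(-2·t). Die Stammfunktion von dem Ruck ist die Beschleunigung. Mit a(0) = 28 erhalten wir a(t) = 28·exp(-2·t). Mit a(t) = 28·exp(-2·t) und Einsetzen von t = log(3)/2, finden wir a = 28/3.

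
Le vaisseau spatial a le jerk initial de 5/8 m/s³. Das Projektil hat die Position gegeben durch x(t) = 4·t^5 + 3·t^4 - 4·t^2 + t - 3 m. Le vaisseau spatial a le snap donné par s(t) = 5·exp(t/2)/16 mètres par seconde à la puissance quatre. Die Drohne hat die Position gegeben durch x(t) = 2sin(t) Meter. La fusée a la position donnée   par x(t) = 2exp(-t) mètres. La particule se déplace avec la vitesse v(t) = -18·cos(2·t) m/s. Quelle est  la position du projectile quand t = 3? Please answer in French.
En utilisant x(t) = 4·t^5 + 3·t^4 - 4·t^2 + t - 3 et en substituant t = 3, nous trouvons x = 1179.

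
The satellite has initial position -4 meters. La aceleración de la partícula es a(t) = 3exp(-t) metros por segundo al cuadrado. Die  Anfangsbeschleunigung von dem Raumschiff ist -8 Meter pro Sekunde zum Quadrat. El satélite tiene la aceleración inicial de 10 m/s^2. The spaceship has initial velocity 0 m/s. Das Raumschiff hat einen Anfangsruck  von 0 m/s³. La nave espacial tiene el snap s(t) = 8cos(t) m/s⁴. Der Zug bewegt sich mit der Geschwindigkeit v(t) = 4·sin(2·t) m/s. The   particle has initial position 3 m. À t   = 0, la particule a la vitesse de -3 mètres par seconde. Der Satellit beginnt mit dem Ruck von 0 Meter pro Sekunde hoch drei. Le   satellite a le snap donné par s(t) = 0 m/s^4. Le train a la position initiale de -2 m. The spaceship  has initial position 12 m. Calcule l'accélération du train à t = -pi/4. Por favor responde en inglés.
Starting from velocity v(t) = 4·sin(2·t), we take 1 derivative. Differentiating velocity, we get acceleration: a(t) = 8·cos(2·t). From the given acceleration equation a(t) = 8·cos(2·t), we substitute t = -pi/4 to get a = 0.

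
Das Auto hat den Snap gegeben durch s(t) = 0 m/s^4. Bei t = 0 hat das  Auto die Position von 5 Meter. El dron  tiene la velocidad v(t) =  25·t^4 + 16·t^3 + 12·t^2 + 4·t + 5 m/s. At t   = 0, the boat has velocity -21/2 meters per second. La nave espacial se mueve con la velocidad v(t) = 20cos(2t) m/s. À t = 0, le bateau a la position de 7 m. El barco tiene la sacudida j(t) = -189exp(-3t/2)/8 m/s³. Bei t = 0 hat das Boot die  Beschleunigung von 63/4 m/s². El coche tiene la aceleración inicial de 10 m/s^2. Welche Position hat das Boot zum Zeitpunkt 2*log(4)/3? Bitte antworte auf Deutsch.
Wir müssen das Integral unserer Gleichung für den Ruck j(t) = -189·exp(-3·t/2)/8 3-mal finden. Mit ∫j(t)dt und Anwendung von a(0) = 63/4, finden wir a(t) = 63·exp(-3·t/2)/4. Durch Integration von der Beschleunigung und Verwendung der Anfangsbedingung v(0) = -21/2, erhalten wir v(t) = -21·exp(-3·t/2)/2. Das Integral von der Geschwindigkeit ist die Position. Mit x(0) = 7 erhalten wir x(t) = 7·exp(-3·t/2). Mit x(t) = 7·exp(-3·t/2) und Einsetzen von t = 2*log(4)/3, finden wir x = 7/4.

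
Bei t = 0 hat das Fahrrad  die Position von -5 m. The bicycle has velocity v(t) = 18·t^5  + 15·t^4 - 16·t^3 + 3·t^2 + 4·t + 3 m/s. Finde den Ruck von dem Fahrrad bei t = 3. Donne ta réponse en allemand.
Ausgehend von der Geschwindigkeit v(t) = 18·t^5 + 15·t^4 - 16·t^3 + 3·t^2 + 4·t + 3, nehmen wir 2 Ableitungen. Die Ableitung von der Geschwindigkeit ergibt die Beschleunigung: a(t) = 90·t^4 + 60·t^3 - 48·t^2 + 6·t + 4. Mit d/dt von a(t) finden wir j(t) = 360·t^3 + 180·t^2 - 96·t + 6. Aus der Gleichung für den Ruck j(t) = 360·t^3 + 180·t^2 - 96·t + 6, setzen wir t = 3 ein und erhalten j = 11058.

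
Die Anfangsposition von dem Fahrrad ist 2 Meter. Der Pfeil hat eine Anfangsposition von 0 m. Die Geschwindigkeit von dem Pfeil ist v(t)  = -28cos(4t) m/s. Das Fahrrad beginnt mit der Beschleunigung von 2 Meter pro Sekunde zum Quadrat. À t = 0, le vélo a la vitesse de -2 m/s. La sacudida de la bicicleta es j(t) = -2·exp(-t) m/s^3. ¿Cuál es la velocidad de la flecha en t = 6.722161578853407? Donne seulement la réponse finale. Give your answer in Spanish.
La velocidad en t = 6.722161578853407 es v = 5.15349622168102.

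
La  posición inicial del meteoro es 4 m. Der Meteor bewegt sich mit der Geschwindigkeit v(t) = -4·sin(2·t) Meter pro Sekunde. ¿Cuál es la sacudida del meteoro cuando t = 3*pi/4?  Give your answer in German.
Wir müssen unsere Gleichung für die Geschwindigkeit v(t) = -4·sin(2·t) 2-mal ableiten. Die Ableitung von der Geschwindigkeit ergibt die Beschleunigung: a(t) = -8·cos(2·t). Die Ableitung von der Beschleunigung ergibt den Ruck: j(t) = 16·sin(2·t). Wir haben den Ruck j(t) = 16·sin(2·t). Durch Einsetzen von t = 3*pi/4: j(3*pi/4) = -16.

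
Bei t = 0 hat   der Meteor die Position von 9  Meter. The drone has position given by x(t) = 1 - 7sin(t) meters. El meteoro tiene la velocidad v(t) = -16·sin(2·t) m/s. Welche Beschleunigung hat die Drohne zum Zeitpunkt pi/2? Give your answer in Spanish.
Partiendo de la posición x(t) = 1 - 7·sin(t), tomamos 2 derivadas. Tomando d/dt de x(t), encontramos v(t) = -7·cos(t). Derivando la velocidad, obtenemos la aceleración: a(t) = 7·sin(t). Tenemos la aceleración a(t) = 7·sin(t). Sustituyendo t = pi/2: a(pi/2) = 7.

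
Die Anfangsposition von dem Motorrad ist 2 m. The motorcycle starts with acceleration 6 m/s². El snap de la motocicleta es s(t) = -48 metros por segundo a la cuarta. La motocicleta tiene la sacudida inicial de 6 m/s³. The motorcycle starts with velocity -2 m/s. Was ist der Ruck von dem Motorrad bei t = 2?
Wir müssen unsere Gleichung für den Snap s(t) = -48 1-mal integrieren. Das Integral von dem Snap, mit j(0) = 6, ergibt den Ruck: j(t) = 6 - 48·t. Aus der Gleichung für den Ruck j(t) = 6 - 48·t, setzen wir t = 2 ein und erhalten j = -90.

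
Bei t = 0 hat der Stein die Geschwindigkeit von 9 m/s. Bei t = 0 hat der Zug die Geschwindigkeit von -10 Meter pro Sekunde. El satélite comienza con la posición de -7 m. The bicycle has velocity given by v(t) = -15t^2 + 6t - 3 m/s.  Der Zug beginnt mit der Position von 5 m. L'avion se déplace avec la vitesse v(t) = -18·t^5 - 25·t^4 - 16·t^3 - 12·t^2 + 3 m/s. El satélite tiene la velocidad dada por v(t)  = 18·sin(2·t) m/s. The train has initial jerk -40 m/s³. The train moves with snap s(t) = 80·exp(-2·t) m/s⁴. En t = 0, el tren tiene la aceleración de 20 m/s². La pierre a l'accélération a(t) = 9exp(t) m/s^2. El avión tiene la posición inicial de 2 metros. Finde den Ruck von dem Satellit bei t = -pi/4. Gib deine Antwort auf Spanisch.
Partiendo de la velocidad v(t) = 18·sin(2·t), tomamos 2 derivadas. Tomando d/dt de v(t), encontramos a(t) = 36·cos(2·t). La derivada de la aceleración da la sacudida: j(t) = -72·sin(2·t). De la ecuación de la sacudida j(t) = -72·sin(2·t), sustituimos t = -pi/4 para obtener j = 72.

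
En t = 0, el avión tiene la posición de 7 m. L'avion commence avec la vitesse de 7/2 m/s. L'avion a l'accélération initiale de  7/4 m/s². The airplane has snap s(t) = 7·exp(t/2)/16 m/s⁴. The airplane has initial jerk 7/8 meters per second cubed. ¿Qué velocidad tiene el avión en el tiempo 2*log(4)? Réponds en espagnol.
Necesitamos integrar nuestra ecuación del snap s(t) = 7·exp(t/2)/16 3 veces. Tomando ∫s(t)dt y aplicando j(0) = 7/8, encontramos j(t) = 7·exp(t/2)/8. Integrando la sacudida y usando la condición inicial a(0) = 7/4, obtenemos a(t) = 7·exp(t/2)/4. Integrando la aceleración y usando la condición inicial v(0) = 7/2, obtenemos v(t) = 7·exp(t/2)/2. De la ecuación de la velocidad v(t) = 7·exp(t/2)/2, sustituimos t = 2*log(4) para obtener v = 14.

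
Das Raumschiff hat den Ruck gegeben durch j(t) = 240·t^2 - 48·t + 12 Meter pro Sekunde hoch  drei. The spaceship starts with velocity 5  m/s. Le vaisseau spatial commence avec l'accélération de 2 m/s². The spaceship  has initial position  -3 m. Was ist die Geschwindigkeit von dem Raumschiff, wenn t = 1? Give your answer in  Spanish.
Debemos encontrar la antiderivada de nuestra ecuación de la sacudida j(t) = 240·t^2 - 48·t + 12 2 veces. Tomando ∫j(t)dt y aplicando a(0) = 2, encontramos a(t) = 80·t^3 - 24·t^2 + 12·t + 2. Tomando ∫a(t)dt y aplicando v(0) = 5, encontramos v(t) = 20·t^4 - 8·t^3 + 6·t^2 + 2·t + 5. De la ecuación de la velocidad v(t) = 20·t^4 - 8·t^3 + 6·t^2 + 2·t + 5, sustituimos t = 1 para obtener v = 25.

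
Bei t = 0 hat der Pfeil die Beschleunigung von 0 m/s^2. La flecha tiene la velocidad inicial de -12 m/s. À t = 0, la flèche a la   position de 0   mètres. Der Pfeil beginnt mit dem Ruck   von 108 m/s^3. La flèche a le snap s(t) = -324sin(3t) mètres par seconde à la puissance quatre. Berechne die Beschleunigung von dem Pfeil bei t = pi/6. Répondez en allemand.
Ausgehend von dem Snap s(t) = -324·sin(3·t), nehmen wir 2 Stammfunktionen. Die Stammfunktion von dem Snap ist der Ruck. Mit j(0) = 108 erhalten wir j(t) = 108·cos(3·t). Die Stammfunktion von dem Ruck, mit a(0) = 0, ergibt die Beschleunigung: a(t) = 36·sin(3·t). Mit a(t) = 36·sin(3·t) und Einsetzen von t = pi/6, finden wir a = 36.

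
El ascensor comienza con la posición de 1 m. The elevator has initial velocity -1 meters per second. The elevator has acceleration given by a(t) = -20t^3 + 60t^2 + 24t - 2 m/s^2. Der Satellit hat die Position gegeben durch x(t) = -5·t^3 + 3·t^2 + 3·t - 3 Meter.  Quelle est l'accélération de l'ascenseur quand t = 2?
De l'équation de l'accélération a(t) = -20·t^3 + 60·t^2 + 24·t - 2, nous substituons t = 2 pour obtenir a = 126.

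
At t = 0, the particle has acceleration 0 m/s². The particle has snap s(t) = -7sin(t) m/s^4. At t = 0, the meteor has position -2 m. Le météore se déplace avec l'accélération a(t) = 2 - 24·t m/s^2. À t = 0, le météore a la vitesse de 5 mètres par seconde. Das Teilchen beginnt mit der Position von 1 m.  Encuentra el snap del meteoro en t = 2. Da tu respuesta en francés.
En partant de l'accélération a(t) = 2 - 24·t, nous prenons 2 dérivées. La dérivée de l'accélération donne le jerk: j(t) = -24. En dérivant le jerk, nous obtenons le snap: s(t) = 0. Nous avons le snap s(t) = 0. En substituant t = 2: s(2) = 0.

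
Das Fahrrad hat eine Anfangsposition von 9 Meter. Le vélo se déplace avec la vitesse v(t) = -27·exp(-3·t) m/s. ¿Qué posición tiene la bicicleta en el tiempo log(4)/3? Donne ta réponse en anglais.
To find the answer, we compute 1 integral of v(t) = -27·exp(-3·t). The integral of velocity is position. Using x(0) = 9, we get x(t) = 9·exp(-3·t). Using x(t) = 9·exp(-3·t) and substituting t = log(4)/3, we find x = 9/4.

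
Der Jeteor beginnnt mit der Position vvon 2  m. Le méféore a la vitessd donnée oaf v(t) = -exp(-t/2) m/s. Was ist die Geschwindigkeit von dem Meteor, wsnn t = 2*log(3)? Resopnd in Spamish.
Usando v(t) = -exp(-t/2) y sustituyendo t = 2*log(3), encontramos v = -1/3.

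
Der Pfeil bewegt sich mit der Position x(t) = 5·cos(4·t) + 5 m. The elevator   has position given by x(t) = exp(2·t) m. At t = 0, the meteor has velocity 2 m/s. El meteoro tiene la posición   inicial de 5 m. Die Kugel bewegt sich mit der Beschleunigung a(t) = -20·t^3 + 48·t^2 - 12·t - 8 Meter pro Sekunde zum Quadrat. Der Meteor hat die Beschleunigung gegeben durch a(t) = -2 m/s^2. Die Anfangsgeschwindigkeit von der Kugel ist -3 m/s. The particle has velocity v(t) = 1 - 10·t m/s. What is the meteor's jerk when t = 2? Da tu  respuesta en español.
Debemos derivar nuestra ecuación de la aceleración a(t) = -2 1 vez. Tomando d/dt de a(t), encontramos j(t) = 0. Tenemos la sacudida j(t) = 0. Sustituyendo t = 2: j(2) = 0.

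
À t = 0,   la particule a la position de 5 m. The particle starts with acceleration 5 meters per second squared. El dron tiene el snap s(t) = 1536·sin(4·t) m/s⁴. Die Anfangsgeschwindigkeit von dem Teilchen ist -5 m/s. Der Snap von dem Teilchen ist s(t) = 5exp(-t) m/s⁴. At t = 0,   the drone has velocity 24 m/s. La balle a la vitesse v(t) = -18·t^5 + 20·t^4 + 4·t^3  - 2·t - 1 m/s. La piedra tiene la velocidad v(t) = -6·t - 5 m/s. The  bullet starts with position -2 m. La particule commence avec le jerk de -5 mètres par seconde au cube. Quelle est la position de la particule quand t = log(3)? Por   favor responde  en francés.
Nous devons intégrer notre équation du snap s(t) = 5·exp(-t) 4 fois. La primitive du snap, avec j(0) = -5, donne le jerk: j(t) = -5·exp(-t). En prenant ∫j(t)dt et en appliquant a(0) = 5, nous trouvons a(t) = 5·exp(-t). L'intégrale de l'accélération, avec v(0) = -5, donne la vitesse: v(t) = -5·exp(-t). En prenant ∫v(t)dt et en appliquant x(0) = 5, nous trouvons x(t) = 5·exp(-t). De l'équation de la position x(t) = 5·exp(-t), nous substituons t = log(3) pour obtenir x = 5/3.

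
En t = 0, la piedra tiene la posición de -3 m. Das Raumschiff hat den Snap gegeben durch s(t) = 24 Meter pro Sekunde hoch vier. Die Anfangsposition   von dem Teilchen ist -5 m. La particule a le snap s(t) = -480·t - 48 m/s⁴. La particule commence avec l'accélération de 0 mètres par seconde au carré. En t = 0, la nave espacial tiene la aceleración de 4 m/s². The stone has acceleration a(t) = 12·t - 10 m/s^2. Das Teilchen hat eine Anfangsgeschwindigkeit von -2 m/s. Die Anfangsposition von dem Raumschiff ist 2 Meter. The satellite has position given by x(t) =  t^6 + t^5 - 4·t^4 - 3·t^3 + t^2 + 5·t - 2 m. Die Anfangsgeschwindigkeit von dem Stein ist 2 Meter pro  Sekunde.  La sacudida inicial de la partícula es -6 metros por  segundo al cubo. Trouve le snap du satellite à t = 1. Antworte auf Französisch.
Pour résoudre ceci, nous devons prendre 4 dérivées de notre équation de la position x(t) = t^6 + t^5 - 4·t^4 - 3·t^3 + t^2 + 5·t - 2. En dérivant la position, nous obtenons la vitesse: v(t) = 6·t^5 + 5·t^4 - 16·t^3 - 9·t^2 + 2·t + 5. En prenant d/dt de v(t), nous trouvons a(t) = 30·t^4 + 20·t^3 - 48·t^2 - 18·t + 2. En prenant d/dt de a(t), nous trouvons j(t) = 120·t^3 + 60·t^2 - 96·t - 18. En prenant d/dt de j(t), nous trouvons s(t) = 360·t^2 + 120·t - 96. En utilisant s(t) = 360·t^2 + 120·t - 96 et en substituant t = 1, nous trouvons s = 384.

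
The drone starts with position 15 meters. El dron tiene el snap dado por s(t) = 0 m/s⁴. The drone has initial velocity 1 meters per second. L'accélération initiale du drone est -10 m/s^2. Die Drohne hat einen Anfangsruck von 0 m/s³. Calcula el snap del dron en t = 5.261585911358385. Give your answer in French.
En utilisant s(t) = 0 et en substituant t = 5.261585911358385, nous trouvons s = 0.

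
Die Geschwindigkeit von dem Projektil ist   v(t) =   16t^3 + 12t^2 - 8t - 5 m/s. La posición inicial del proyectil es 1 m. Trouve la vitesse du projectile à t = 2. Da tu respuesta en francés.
De l'équation de la vitesse v(t) = 16·t^3 + 12·t^2 - 8·t - 5, nous substituons t = 2 pour obtenir v = 155.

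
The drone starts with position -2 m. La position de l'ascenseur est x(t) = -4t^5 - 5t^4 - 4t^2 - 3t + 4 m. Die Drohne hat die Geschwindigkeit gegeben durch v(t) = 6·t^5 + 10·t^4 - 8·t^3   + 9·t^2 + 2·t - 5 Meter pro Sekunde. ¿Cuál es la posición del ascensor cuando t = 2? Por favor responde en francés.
De l'équation de la position x(t) = -4·t^5 - 5·t^4 - 4·t^2 - 3·t + 4, nous substituons t = 2 pour obtenir x = -226.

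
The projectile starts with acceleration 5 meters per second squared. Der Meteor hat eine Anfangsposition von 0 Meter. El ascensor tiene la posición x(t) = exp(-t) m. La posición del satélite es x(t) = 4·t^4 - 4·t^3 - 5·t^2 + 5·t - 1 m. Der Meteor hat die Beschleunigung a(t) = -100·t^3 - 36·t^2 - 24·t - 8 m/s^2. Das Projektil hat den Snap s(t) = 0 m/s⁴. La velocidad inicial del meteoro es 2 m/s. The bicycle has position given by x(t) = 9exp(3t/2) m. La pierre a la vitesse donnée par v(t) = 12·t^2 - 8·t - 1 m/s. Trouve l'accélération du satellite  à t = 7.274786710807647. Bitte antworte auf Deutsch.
Wir müssen unsere Gleichung für die Position x(t) = 4·t^4 - 4·t^3 - 5·t^2 + 5·t - 1 2-mal ableiten. Mit d/dt von x(t) finden wir v(t) = 16·t^3 - 12·t^2 - 10·t + 5. Durch Ableiten von der Geschwindigkeit erhalten wir die Beschleunigung: a(t) = 48·t^2 - 24·t - 10. Aus der Gleichung für die Beschleunigung a(t) = 48·t^2 - 24·t - 10, setzen wir t = 7.274786710807647 ein und erhalten a = 2355.68615995231.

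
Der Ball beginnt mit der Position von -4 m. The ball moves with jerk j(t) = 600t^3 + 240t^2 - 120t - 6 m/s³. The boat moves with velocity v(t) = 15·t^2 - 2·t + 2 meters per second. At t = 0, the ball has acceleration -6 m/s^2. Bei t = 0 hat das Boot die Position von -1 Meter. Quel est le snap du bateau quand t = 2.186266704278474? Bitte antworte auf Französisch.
En partant de la vitesse v(t) = 15·t^2 - 2·t + 2, nous prenons 3 dérivées. En dérivant la vitesse, nous obtenons l'accélération: a(t) = 30·t - 2. En dérivant l'accélération, nous obtenons le jerk: j(t) = 30. En prenant d/dt de j(t), nous trouvons s(t) = 0. En utilisant s(t) = 0 et en substituant t = 2.186266704278474, nous trouvons s = 0.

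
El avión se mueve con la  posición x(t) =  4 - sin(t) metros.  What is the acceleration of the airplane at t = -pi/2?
We must differentiate our position equation x(t) = 4 - sin(t) 2 times. Taking d/dt of x(t), we find v(t) = -cos(t). Taking d/dt of v(t), we find a(t) = sin(t). We have acceleration a(t) = sin(t). Substituting t = -pi/2: a(-pi/2) = -1.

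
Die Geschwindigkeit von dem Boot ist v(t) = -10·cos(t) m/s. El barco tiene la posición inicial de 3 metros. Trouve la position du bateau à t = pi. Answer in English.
We must find the antiderivative of our velocity equation v(t) = -10·cos(t) 1 time. Taking ∫v(t)dt and applying x(0) = 3, we find x(t) = 3 - 10·sin(t). We have position x(t) = 3 - 10·sin(t). Substituting t = pi: x(pi) = 3.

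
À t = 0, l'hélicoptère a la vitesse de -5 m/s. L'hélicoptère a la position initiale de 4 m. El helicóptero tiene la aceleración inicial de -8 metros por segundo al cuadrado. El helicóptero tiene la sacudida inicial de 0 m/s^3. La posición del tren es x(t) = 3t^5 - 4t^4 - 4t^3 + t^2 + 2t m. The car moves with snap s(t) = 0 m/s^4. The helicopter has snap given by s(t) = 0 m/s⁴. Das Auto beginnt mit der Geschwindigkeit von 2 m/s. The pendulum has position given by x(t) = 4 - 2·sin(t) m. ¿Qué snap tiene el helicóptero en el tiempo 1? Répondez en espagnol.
De la ecuación del snap s(t) = 0, sustituimos t = 1 para obtener s = 0.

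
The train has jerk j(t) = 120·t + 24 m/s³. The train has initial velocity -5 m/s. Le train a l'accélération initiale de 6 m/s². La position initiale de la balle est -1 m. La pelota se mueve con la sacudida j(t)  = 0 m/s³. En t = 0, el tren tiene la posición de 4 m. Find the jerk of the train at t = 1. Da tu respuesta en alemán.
Aus der Gleichung für den Ruck j(t) = 120·t + 24, setzen wir t = 1 ein und erhalten j = 144.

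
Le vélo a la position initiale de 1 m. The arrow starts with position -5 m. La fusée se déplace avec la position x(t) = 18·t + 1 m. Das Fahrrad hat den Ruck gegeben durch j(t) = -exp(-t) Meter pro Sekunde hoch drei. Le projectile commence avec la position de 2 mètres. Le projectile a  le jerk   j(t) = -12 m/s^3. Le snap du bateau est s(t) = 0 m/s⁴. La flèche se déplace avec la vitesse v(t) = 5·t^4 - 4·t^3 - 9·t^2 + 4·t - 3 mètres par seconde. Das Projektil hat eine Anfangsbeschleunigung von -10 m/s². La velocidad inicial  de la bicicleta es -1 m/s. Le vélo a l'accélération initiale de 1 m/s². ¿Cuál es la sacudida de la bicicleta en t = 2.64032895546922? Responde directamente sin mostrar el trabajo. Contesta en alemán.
Die Antwort ist -0.0713377987371138.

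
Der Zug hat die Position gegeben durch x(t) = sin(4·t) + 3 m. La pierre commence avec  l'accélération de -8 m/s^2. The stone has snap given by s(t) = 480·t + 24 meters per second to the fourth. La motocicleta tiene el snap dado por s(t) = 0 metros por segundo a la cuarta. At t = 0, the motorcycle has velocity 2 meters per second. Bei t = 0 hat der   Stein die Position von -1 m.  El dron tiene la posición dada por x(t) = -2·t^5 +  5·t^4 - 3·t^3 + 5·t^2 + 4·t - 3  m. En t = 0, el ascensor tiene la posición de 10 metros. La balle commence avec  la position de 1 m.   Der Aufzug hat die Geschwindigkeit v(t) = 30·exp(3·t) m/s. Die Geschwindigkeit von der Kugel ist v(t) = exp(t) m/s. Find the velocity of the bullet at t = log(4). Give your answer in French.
En utilisant v(t) = exp(t) et en substituant t = log(4), nous trouvons v = 4.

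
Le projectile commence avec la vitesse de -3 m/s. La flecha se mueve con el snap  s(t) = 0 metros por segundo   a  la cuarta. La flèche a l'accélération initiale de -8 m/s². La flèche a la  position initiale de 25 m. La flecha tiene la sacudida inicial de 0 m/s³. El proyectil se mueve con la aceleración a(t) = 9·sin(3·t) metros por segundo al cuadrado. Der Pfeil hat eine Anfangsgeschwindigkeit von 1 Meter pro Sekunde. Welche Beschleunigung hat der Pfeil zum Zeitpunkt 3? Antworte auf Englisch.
Starting from snap s(t) = 0, we take 2 antiderivatives. The integral of snap, with j(0) = 0, gives jerk: j(t) = 0. Finding the antiderivative of j(t) and using a(0) = -8: a(t) = -8. We have acceleration a(t) = -8. Substituting t = 3: a(3) = -8.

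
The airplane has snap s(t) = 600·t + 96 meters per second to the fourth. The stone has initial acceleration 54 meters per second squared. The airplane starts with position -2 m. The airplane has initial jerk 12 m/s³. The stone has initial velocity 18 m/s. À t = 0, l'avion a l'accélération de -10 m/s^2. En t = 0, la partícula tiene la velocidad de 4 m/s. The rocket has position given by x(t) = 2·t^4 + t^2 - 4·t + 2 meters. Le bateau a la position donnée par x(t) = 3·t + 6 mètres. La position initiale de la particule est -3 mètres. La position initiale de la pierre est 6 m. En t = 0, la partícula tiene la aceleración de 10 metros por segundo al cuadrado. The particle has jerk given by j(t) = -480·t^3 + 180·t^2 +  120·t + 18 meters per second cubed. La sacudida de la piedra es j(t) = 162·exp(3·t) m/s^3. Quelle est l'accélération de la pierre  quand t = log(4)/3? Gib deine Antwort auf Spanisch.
Necesitamos integrar nuestra ecuación de la sacudida j(t) = 162·exp(3·t) 1 vez. La antiderivada de la sacudida es la aceleración. Usando a(0) = 54, obtenemos a(t) = 54·exp(3·t). Usando a(t) = 54·exp(3·t) y sustituyendo t = log(4)/3, encontramos a = 216.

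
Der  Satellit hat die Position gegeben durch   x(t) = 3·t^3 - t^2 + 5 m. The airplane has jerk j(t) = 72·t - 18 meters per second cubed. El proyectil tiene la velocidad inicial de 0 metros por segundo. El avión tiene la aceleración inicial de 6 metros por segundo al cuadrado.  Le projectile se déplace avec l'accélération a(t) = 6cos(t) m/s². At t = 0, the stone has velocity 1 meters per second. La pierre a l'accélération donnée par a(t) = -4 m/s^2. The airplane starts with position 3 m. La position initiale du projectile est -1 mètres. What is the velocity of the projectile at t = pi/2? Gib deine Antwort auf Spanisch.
Necesitamos integrar nuestra ecuación de la aceleración a(t) = 6·cos(t) 1 vez. La antiderivada de la aceleración es la velocidad. Usando v(0) = 0, obtenemos v(t) = 6·sin(t). Tenemos la velocidad v(t) = 6·sin(t). Sustituyendo t = pi/2: v(pi/2) = 6.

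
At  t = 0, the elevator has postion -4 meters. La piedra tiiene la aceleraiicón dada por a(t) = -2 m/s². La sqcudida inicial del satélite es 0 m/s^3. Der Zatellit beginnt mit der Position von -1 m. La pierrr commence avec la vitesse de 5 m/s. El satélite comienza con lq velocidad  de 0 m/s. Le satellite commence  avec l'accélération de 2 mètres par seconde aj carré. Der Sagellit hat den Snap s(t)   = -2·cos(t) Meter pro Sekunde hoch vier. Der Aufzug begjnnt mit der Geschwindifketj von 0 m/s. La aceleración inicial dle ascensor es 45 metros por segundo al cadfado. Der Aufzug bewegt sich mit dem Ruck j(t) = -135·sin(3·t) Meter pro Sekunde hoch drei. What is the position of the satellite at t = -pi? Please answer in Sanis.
Debemos encontrar la antiderivada de nuestra ecuación del snap s(t) = -2·cos(t) 4 veces. La antiderivada del snap, con j(0) = 0, da la sacudida: j(t) = -2·sin(t). La integral de la sacudida, con a(0) = 2, da la aceleración: a(t) = 2·cos(t). Integrando la aceleración y usando la condición inicial v(0) = 0, obtenemos v(t) = 2·sin(t). Tomando ∫v(t)dt y aplicando x(0) = -1, encontramos x(t) = 1 - 2·cos(t). Tenemos la posición x(t) = 1 - 2·cos(t). Sustituyendo t = -pi: x(-pi) = 3.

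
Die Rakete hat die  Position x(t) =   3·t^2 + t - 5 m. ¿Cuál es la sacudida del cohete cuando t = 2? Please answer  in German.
Wir müssen unsere Gleichung für die Position x(t) = 3·t^2 + t - 5 3-mal ableiten. Die Ableitung von der Position ergibt die Geschwindigkeit: v(t) = 6·t + 1. Mit d/dt von v(t) finden wir a(t) = 6. Die Ableitung von der Beschleunigung ergibt den Ruck: j(t) = 0. Wir haben den Ruck j(t) = 0. Durch Einsetzen von t = 2: j(2) = 0.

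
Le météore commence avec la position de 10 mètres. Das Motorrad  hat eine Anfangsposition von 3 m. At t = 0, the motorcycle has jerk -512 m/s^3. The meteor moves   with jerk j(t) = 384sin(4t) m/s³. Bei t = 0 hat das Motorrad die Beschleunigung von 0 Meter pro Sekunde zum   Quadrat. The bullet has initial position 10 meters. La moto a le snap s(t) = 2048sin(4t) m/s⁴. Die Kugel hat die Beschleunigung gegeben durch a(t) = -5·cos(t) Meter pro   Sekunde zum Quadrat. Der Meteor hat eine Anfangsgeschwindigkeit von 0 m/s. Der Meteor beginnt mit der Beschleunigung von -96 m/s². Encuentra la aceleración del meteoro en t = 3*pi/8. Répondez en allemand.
Wir müssen das Integral unserer Gleichung für den Ruck j(t) = 384·sin(4·t) 1-mal finden. Das Integral von dem Ruck, mit a(0) = -96, ergibt die Beschleunigung: a(t) = -96·cos(4·t). Wir haben die Beschleunigung a(t) = -96·cos(4·t). Durch Einsetzen von t = 3*pi/8: a(3*pi/8) = 0.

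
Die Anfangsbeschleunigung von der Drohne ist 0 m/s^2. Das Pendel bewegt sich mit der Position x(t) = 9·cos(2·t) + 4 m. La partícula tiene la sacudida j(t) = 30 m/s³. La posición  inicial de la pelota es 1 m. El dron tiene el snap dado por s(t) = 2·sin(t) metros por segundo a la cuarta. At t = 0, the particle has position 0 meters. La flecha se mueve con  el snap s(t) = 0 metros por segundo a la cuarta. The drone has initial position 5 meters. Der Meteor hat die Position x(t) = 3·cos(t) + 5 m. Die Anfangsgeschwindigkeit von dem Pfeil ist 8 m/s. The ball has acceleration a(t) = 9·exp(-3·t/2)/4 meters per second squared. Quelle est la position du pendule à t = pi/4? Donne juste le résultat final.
À t = pi/4, x = 4.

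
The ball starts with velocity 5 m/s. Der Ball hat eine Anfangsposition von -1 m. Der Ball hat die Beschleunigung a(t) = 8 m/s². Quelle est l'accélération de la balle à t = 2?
En utilisant a(t) = 8 et en substituant t = 2, nous trouvons a = 8.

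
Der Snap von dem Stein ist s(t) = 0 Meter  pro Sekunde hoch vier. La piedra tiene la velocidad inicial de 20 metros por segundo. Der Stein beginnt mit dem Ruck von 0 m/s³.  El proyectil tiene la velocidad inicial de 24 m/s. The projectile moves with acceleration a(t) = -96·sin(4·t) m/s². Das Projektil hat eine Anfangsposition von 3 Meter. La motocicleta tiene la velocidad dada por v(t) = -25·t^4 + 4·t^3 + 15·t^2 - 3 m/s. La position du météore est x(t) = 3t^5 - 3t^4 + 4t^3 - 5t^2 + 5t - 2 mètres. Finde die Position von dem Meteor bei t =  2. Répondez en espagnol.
Usando x(t) = 3·t^5 - 3·t^4 + 4·t^3 - 5·t^2 + 5·t - 2 y sustituyendo t = 2, encontramos x = 68.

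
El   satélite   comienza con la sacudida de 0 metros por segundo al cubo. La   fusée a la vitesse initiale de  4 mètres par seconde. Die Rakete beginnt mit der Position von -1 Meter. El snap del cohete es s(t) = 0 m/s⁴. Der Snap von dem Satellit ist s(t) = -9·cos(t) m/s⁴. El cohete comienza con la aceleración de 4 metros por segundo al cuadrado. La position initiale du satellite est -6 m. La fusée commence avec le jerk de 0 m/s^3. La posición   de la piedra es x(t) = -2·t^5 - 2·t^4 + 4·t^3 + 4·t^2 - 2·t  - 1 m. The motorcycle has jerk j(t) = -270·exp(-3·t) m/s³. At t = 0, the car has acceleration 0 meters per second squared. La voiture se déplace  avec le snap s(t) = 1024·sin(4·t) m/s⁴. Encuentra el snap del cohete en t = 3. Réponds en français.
De l'équation du snap s(t) = 0, nous substituons t = 3 pour obtenir s = 0.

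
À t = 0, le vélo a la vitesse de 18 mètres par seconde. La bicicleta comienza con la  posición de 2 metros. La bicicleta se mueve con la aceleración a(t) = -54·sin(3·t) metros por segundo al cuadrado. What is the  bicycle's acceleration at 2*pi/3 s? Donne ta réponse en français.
En utilisant a(t) = -54·sin(3·t) et en substituant t = 2*pi/3, nous trouvons a = 0.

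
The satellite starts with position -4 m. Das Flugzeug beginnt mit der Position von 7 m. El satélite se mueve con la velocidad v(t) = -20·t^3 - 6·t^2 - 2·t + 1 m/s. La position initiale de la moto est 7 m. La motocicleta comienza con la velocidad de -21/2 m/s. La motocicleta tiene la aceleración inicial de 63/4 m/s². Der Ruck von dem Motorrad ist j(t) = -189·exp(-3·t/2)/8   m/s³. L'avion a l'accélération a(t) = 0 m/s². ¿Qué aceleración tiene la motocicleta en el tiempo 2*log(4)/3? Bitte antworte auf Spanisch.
Partiendo de la sacudida j(t) = -189·exp(-3·t/2)/8, tomamos 1 integral. La antiderivada de la sacudida, con a(0) = 63/4, da la aceleración: a(t) = 63·exp(-3·t/2)/4. Usando a(t) = 63·exp(-3·t/2)/4 y sustituyendo t = 2*log(4)/3, encontramos a = 63/16.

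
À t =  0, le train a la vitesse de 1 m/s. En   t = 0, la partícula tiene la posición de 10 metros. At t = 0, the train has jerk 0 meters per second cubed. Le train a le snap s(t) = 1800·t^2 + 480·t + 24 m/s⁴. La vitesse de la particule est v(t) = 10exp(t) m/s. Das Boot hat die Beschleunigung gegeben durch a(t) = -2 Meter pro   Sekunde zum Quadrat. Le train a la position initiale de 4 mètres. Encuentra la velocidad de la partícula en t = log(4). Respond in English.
From the given velocity equation v(t) = 10·exp(t), we substitute t = log(4) to get v = 40.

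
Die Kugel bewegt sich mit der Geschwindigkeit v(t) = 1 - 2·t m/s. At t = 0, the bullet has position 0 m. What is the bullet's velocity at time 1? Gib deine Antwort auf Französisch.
Nous avons la vitesse v(t) = 1 - 2·t. En substituant t = 1: v(1) = -1.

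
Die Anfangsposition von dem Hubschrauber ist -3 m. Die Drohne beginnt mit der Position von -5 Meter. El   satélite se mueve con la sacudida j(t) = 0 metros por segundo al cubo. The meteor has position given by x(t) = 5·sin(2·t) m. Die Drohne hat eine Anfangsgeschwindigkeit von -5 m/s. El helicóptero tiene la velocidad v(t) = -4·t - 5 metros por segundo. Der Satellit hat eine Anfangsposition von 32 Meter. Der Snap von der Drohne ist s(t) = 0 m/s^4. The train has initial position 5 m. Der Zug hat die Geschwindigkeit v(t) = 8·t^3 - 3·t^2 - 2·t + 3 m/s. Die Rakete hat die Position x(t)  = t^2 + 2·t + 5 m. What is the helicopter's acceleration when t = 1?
We must differentiate our velocity equation v(t) = -4·t - 5 1 time. The derivative of velocity gives acceleration: a(t) = -4. From the given acceleration equation a(t) = -4, we substitute t = 1 to get a = -4.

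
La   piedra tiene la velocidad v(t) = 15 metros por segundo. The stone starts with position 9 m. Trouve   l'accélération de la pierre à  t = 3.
Pour résoudre ceci, nous devons prendre 1 dérivée de notre équation de la vitesse v(t) = 15. En dérivant la vitesse, nous obtenons l'accélération: a(t) = 0. Nous avons l'accélération a(t) = 0. En substituant t = 3: a(3) = 0.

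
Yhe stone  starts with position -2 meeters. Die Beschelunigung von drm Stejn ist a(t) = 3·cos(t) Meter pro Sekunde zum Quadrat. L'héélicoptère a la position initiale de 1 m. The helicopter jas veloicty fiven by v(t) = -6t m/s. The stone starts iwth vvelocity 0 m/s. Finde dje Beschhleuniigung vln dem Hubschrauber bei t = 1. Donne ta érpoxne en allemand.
Wir müssen unsere Gleichung für die Geschwindigkeit v(t) = -6·t 1-mal ableiten. Mit d/dt von v(t) finden wir a(t) = -6. Wir haben die Beschleunigung a(t) = -6. Durch Einsetzen von t = 1: a(1) = -6.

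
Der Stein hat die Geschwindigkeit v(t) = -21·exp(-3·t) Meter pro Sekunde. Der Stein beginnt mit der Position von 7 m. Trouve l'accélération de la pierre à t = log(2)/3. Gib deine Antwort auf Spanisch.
Debemos derivar nuestra ecuación de la velocidad v(t) = -21·exp(-3·t) 1 vez. Tomando d/dt de v(t), encontramos a(t) = 63·exp(-3·t). De la ecuación de la aceleración a(t) = 63·exp(-3·t), sustituimos t = log(2)/3 para obtener a = 63/2.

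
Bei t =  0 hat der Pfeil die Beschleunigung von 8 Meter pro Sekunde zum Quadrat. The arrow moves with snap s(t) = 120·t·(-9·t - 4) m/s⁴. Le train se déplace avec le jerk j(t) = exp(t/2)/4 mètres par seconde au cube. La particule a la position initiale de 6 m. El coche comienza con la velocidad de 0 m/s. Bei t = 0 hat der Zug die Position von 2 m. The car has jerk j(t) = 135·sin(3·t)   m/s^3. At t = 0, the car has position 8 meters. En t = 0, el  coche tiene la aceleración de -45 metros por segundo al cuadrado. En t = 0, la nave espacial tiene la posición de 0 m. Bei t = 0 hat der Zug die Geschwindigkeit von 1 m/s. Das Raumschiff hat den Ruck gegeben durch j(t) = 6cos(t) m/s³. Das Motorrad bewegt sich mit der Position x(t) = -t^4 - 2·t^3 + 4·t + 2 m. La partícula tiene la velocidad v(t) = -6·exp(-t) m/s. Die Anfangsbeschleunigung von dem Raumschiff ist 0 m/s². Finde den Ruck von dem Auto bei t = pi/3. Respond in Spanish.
Usando j(t) = 135·sin(3·t) y sustituyendo t = pi/3, encontramos j = 0.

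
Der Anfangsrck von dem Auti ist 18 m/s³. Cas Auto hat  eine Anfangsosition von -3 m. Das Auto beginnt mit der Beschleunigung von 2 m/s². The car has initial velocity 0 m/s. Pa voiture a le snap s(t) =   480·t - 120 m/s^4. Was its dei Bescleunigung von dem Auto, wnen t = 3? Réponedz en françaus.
Nous devons intégrer notre équation du snap s(t) = 480·t - 120 2 fois. L'intégrale du snap, avec j(0) = 18, donne le jerk: j(t) = 240·t^2 - 120·t + 18. L'intégrale du jerk est l'accélération. En utilisant a(0) = 2, nous obtenons a(t) = 80·t^3 - 60·t^2 + 18·t + 2. En utilisant a(t) = 80·t^3 - 60·t^2 + 18·t + 2 et en substituant t = 3, nous trouvons a = 1676.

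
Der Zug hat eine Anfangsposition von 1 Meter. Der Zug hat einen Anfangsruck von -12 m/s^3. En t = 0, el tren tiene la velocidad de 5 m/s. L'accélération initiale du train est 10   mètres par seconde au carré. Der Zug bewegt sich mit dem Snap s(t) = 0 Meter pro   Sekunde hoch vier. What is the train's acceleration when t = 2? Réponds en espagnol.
Partiendo del snap s(t) = 0, tomamos 2 antiderivadas. La integral del snap es la sacudida. Usando j(0) = -12, obtenemos j(t) = -12. La antiderivada de la sacudida, con a(0) = 10, da la aceleración: a(t) = 10 - 12·t. De la ecuación de la aceleración a(t) = 10 - 12·t, sustituimos t = 2 para obtener a = -14.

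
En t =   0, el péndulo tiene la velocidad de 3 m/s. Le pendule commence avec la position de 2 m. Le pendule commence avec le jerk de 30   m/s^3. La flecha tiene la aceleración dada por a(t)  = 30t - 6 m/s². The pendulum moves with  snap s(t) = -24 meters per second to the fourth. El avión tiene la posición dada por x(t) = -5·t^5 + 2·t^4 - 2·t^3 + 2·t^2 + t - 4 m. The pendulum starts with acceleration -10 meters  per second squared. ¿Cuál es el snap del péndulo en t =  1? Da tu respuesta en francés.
De l'équation du snap s(t) = -24, nous substituons t = 1 pour obtenir s = -24.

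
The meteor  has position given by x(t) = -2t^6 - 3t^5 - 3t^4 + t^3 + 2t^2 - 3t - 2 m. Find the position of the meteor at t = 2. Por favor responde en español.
Tenemos la posición x(t) = -2·t^6 - 3·t^5 - 3·t^4 + t^3 + 2·t^2 - 3·t - 2. Sustituyendo t = 2: x(2) = -264.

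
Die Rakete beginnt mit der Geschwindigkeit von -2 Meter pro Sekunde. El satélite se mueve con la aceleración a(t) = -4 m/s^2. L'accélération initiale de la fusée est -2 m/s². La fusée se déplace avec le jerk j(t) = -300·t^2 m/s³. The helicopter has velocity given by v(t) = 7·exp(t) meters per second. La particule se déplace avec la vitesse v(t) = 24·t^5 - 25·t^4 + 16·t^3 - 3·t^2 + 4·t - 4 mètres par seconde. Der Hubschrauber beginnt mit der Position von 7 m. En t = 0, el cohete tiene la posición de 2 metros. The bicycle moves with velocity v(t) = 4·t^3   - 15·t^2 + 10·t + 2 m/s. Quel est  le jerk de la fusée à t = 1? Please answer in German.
Wir haben den Ruck j(t) = -300·t^2. Durch Einsetzen von t = 1: j(1) = -300.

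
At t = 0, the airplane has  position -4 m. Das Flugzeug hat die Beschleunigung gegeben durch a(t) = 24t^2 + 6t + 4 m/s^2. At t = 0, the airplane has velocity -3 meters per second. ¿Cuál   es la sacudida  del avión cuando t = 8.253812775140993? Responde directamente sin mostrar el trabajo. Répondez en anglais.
The jerk at t = 8.253812775140993 is j = 402.183013206768.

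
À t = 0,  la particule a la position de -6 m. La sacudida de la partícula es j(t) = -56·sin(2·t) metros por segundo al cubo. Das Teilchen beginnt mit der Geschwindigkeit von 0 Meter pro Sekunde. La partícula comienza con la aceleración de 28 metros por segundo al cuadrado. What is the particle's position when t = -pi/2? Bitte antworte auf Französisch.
Nous devons intégrer notre équation du jerk j(t) = -56·sin(2·t) 3 fois. L'intégrale du jerk est l'accélération. En utilisant a(0) = 28, nous obtenons a(t) = 28·cos(2·t). En prenant ∫a(t)dt et en appliquant v(0) = 0, nous trouvons v(t) = 14·sin(2·t). En prenant ∫v(t)dt et en appliquant x(0) = -6, nous trouvons x(t) = 1 - 7·cos(2·t). En utilisant x(t) = 1 - 7·cos(2·t) et en substituant t = -pi/2, nous trouvons x = 8.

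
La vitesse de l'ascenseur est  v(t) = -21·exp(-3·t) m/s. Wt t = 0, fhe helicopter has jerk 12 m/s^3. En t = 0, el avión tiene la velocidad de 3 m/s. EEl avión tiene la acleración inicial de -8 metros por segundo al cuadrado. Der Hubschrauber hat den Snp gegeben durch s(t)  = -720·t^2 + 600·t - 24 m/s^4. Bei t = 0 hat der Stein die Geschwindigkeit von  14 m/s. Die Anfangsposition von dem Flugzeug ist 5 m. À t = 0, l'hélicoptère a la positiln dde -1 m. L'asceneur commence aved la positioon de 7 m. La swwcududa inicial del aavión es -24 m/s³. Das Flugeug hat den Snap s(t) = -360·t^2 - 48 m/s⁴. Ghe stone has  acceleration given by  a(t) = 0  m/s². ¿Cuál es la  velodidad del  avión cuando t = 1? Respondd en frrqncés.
En partant du snap s(t) = -360·t^2 - 48, nous prenons 3 primitives. L'intégrale du snap, avec j(0) = -24, donne le jerk: j(t) = -120·t^3 - 48·t - 24. En intégrant le jerk et en utilisant la condition initiale a(0) = -8, nous obtenons a(t) = -30·t^4 - 24·t^2 - 24·t - 8. La primitive de l'accélération, avec v(0) = 3, donne la vitesse: v(t) = -6·t^5 - 8·t^3 - 12·t^2 - 8·t + 3. En utilisant v(t) = -6·t^5 - 8·t^3 - 12·t^2 - 8·t + 3 et en substituant t = 1, nous trouvons v = -31.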